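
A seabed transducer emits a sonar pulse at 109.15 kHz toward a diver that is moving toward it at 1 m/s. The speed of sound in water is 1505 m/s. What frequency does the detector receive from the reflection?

109.3 kHz

At the diver (a moving observer), f₁ = f₀ · (v + u)/v = 109.15 × 1506/1505 ≈ 109.2 kHz.
The reflection then acts as a moving source: f₂ = f₁ · v/(v − u) ≈ 109.3 kHz.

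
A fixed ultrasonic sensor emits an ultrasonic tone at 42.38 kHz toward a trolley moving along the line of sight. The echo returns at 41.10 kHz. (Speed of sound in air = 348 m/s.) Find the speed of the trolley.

5.3 m/s

Double Doppler shift off a moving reflector: f₂ = f₀ · (v + u)/(v − u) (u > 0 toward emitter).
Rearranging, u = v · (f₂ − f₀)/(f₂ + f₀) = 348 × -1.28/83.48 ≈ -5.3 m/s.
So the trolley is moving at 5.3 m/s away from the emitter.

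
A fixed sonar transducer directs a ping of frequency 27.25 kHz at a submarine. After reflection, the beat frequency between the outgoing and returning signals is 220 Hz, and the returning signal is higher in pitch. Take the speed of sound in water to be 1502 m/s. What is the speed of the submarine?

Double Doppler shift off a moving reflector: f₂ = f₀ · (v + u)/(v − u) (u > 0 toward emitter).
Returning signal is higher, so f₂ = f₀ + Δf = 27250 + 220 = 27470 Hz.
Rearranging, u = v · (f₂ − f₀)/(f₂ + f₀) = 1502 × 220/54720 ≈ 6.0 m/s.
So the submarine is moving at 6.0 m/s toward the emitter.

6.0 m/s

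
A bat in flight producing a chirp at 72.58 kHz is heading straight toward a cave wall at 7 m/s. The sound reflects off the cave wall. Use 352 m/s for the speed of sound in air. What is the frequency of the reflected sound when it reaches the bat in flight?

75.5 kHz

The cave wall receives the sound from a moving source: f₁ = f₀ · v/(v − v_e) = 72.58 × 352/345 ≈ 74.1 kHz.
On the return leg the bat in flight is a moving observer: f₂ = f₁ · (v + v_e)/v = 74.1 × 359/352 ≈ 75.5 kHz.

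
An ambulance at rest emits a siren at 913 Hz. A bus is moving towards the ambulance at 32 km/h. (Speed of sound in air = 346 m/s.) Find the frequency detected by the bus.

936 Hz

32 km/h = 8.889 m/s.
Moving observer, stationary source: f' = f · (v + v_o)/v.
f' = 913 × (346 + 8.889)/346 = 913 × 354.89/346 ≈ 936 Hz.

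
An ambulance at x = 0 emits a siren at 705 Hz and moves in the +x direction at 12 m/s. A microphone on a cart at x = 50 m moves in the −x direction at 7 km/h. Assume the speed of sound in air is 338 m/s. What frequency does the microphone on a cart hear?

7 km/h = 1.944 m/s.
The observer lies on the +x side, so the source is heading toward the observer and the observer is heading toward the source.
Both move, so f' = f · (v + v_o)/(v − v_s).
f' = 705 × (338 + 1.944)/(338 − 12) = 705 × 339.94/326 ≈ 735 Hz.

735 Hz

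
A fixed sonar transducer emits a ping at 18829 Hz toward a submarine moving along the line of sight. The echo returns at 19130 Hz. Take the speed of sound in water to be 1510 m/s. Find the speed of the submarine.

12.0 m/s

Double Doppler shift off a moving reflector: f₂ = f₀ · (v + u)/(v − u) (u > 0 toward emitter).
Rearranging, u = v · (f₂ − f₀)/(f₂ + f₀) = 1510 × 301/37959 ≈ 12.0 m/s.
So the submarine is moving at 12.0 m/s toward the emitter.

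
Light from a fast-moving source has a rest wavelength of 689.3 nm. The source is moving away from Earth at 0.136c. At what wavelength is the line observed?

790.4 nm

Relativistic Doppler for wavelength: λ' = λ₀ · √((1 + β)/(1 − β)).
λ' = 689.3 × √(1.1360/0.8640) = 689.3 × 1.14665 ≈ 790.4 nm.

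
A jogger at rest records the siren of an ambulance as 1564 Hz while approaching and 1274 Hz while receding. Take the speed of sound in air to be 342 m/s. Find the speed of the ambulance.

f₁/f₂ = (v + v_s)/(v − v_s), so v_s = v · (f₁ − f₂)/(f₁ + f₂).
v_s = 342 × (1564 − 1274)/(1564 + 1274) = 342 × 290/2838 ≈ 35 m/s.

35 m/s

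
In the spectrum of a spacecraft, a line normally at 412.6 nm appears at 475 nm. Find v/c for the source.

λ'/λ₀ = 1.1512 > 1 (redshift), so the source is receding.
λ'/λ₀ = √((1 + β)/(1 − β)) for a receding source ⇒ β = (r² − 1)/(r² + 1) with r = λ'/λ₀.
β = (1.3253 − 1)/(1.3253 + 1) ≈ 0.140.

0.140c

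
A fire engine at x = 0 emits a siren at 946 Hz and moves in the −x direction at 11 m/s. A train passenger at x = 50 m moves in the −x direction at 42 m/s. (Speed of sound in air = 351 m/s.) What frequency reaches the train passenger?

1027 Hz

The observer lies on the +x side, so the source is heading away from the observer and the observer is heading toward the source.
General Doppler shift: f' = f · (v + v_o)/(v + v_s).
f' = 946 × (351 + 42)/(351 + 11) = 946 × 393/362 ≈ 1027 Hz.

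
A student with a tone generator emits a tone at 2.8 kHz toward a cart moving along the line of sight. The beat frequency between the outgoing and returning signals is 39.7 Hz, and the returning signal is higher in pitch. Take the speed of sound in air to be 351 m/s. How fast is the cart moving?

Double Doppler shift off a moving reflector: f₂ = f₀ · (v + u)/(v − u) (u > 0 toward emitter).
Returning signal is higher, so f₂ = f₀ + Δf = 2800 + 39.7 = 2839.7 Hz.
Rearranging, u = v · (f₂ − f₀)/(f₂ + f₀) = 351 × 39.7/5639.7 ≈ 2.47 m/s.
So the cart is moving at 2.47 m/s toward the emitter.

2.47 m/s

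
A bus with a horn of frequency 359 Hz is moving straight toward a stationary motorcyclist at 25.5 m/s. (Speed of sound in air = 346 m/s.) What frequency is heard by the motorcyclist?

Moving source, stationary observer: f' = f · v/(v − v_s) since the source is approaching.
f' = 359 × 346/(346 − 25.5) = 359 × 346/320.5 ≈ 388 Hz.

388 Hz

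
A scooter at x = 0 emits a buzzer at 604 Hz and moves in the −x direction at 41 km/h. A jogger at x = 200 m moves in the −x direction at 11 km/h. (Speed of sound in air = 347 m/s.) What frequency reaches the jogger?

590 Hz

41 km/h = 11.39 m/s; 11 km/h = 3.056 m/s.
The observer lies on the +x side, so the source is heading away from the observer and the observer is heading toward the source.
Both move, so f' = f · (v + v_o)/(v + v_s).
f' = 604 × (347 + 3.056)/(347 + 11.39) = 604 × 350.06/358.39 ≈ 590 Hz.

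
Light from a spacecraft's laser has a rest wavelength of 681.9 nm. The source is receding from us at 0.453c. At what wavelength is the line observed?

Relativistic Doppler for wavelength: λ' = λ₀ · √((1 + β)/(1 − β)).
λ' = 681.9 × √(1.4530/0.5470) = 681.9 × 1.62982 ≈ 1111.4 nm.

1111.4 nm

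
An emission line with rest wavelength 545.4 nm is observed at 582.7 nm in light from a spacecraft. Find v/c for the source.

λ'/λ₀ = 1.0684 > 1 (redshift), so the source is receding.
λ'/λ₀ = √((1 + β)/(1 − β)) for a receding source ⇒ β = (r² − 1)/(r² + 1) with r = λ'/λ₀.
β = (1.1415 − 1)/(1.1415 + 1) ≈ 0.066.

0.066c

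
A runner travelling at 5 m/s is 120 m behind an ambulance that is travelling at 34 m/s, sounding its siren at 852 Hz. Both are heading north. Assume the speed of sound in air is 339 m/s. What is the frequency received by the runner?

The runner is behind, so the ambulance is moving away from it while the runner is moving toward the ambulance.
Both move, so f' = f · (v + v_o)/(v + v_s).
f' = 852 × (339 + 5)/(339 + 34) = 852 × 344/373 ≈ 786 Hz.

786 Hz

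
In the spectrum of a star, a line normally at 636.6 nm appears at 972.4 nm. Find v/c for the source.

λ'/λ₀ = 1.5275 > 1 (redshift), so the source is receding.
λ'/λ₀ = √((1 + β)/(1 − β)) for a receding source ⇒ β = (r² − 1)/(r² + 1) with r = λ'/λ₀.
β = (2.3332 − 1)/(2.3332 + 1) ≈ 0.400.

0.400c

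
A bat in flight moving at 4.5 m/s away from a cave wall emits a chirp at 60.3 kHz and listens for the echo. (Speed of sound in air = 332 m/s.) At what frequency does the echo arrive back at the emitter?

58.7 kHz

The cave wall receives the sound from a moving source: f₁ = f₀ · v/(v + v_e) = 60.3 × 332/336.5 ≈ 59.5 kHz.
On the return leg the bat in flight is a moving observer: f₂ = f₁ · (v − v_e)/v = 59.5 × 327.5/332 ≈ 58.7 kHz.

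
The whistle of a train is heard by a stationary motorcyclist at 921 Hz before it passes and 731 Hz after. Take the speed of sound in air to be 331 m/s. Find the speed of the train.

38 m/s

f₁/f₂ = (v + v_s)/(v − v_s), so v_s = v · (f₁ − f₂)/(f₁ + f₂).
v_s = 331 × (921 − 731)/(921 + 731) = 331 × 190/1652 ≈ 38 m/s.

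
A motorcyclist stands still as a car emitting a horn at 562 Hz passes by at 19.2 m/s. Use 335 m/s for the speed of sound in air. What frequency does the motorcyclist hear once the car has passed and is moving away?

532 Hz

Receding: f₂ = f · v/(v + v_s) = 562 × 335/354.2 ≈ 532 Hz.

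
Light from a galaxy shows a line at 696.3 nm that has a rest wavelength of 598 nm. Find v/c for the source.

λ'/λ₀ = 1.1644 > 1 (redshift), so the source is receding.
λ'/λ₀ = √((1 + β)/(1 − β)) for a receding source ⇒ β = (r² − 1)/(r² + 1) with r = λ'/λ₀.
β = (1.3558 − 1)/(1.3558 + 1) ≈ 0.151.

0.151c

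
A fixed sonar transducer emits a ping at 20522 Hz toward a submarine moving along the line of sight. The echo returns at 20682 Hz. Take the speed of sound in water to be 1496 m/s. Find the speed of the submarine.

Double Doppler shift off a moving reflector: f₂ = f₀ · (v + u)/(v − u) (u > 0 toward emitter).
Rearranging, u = v · (f₂ − f₀)/(f₂ + f₀) = 1496 × 160/41204 ≈ 5.8 m/s.
So the submarine is moving at 5.8 m/s toward the emitter.

5.8 m/s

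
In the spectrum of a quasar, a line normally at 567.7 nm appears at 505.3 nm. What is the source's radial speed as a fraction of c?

λ'/λ₀ = 0.8901 < 1 (blueshift), so the source is approaching.
λ'/λ₀ = √((1 − β)/(1 + β)) for an approaching source ⇒ β = (1 − r²)/(1 + r²) with r = λ'/λ₀.
β = (1 − 0.7922)/(1 + 0.7922) ≈ 0.116.

0.116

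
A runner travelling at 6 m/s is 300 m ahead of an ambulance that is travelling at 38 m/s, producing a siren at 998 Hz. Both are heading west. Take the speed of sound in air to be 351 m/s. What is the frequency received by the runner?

1100 Hz

The runner is ahead, so the ambulance is moving toward it while the runner is moving away from the ambulance.
With source approaching and observer receding, f' = f · (v − v_o)/(v − v_s).
f' = 998 × (351 − 6)/(351 − 38) = 998 × 345/313 ≈ 1100 Hz.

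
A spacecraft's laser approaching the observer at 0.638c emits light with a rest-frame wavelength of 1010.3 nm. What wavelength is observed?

Relativistic Doppler for wavelength: λ' = λ₀ · √((1 − β)/(1 + β)).
λ' = 1010.3 × √(0.3620/1.6380) = 1010.3 × 0.47011 ≈ 474.9 nm.

474.9 nm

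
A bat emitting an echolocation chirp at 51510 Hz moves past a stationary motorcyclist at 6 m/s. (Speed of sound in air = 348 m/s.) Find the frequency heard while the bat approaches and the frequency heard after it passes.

Approaching: f₁ = f · v/(v − v_s) = 51510 × 348/342 ≈ 52414 Hz.
Receding: f₂ = f · v/(v + v_s) = 51510 × 348/354 ≈ 50637 Hz.

52414 Hz approaching; 50637 Hz receding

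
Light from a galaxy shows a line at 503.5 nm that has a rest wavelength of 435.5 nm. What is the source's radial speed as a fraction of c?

0.144

λ'/λ₀ = 1.1561 > 1 (redshift), so the source is receding.
λ'/λ₀ = √((1 + β)/(1 − β)) for a receding source ⇒ β = (r² − 1)/(r² + 1) with r = λ'/λ₀.
β = (1.3367 − 1)/(1.3367 + 1) ≈ 0.144.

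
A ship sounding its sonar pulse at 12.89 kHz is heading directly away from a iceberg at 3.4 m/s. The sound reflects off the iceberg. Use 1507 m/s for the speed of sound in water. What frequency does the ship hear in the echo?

The iceberg receives the sound from a moving source: f₁ = f₀ · v/(v + v_e) = 12.89 × 1507/1510.4 ≈ 12.86 kHz.
On the return leg the ship is a moving observer: f₂ = f₁ · (v − v_e)/v = 12.86 × 1503.6/1507 ≈ 12.83 kHz.

12.83 kHz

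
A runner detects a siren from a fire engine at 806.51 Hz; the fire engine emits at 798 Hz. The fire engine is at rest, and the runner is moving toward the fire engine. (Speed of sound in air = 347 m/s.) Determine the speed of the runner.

f' = f · (v + v_o)/v ⇒ v_o = v · |f'/f − 1|.
v_o = 347 × |806.51/798 − 1| = 347 × 0.01066 ≈ 3.7 m/s.

3.7 m/s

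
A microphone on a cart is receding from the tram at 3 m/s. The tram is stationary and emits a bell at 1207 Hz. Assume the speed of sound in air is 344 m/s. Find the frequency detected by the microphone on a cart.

Only the observer moves, away from the source, so f' = f · (v − v_o)/v.
f' = 1207 × (344 − 3)/344 = 1207 × 341/344 ≈ 1196 Hz.

1196 Hz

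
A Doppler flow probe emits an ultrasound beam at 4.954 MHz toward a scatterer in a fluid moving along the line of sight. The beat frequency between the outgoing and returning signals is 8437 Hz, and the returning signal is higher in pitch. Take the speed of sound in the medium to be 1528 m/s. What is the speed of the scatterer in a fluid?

Double Doppler shift off a moving reflector: f₂ = f₀ · (v + u)/(v − u) (u > 0 toward emitter).
Returning signal is higher, so f₂ = f₀ + Δf = 4954000 + 8437 = 4962437 Hz.
Rearranging, u = v · (f₂ − f₀)/(f₂ + f₀) = 1528 × 8437/9916437 ≈ 1.30 m/s.
So the scatterer in a fluid is moving at 1.30 m/s toward the emitter.

1.30 m/s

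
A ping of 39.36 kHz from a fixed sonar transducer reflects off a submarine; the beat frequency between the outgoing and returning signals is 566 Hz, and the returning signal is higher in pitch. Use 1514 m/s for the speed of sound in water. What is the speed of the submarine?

10.8 m/s

Double Doppler shift off a moving reflector: f₂ = f₀ · (v + u)/(v − u) (u > 0 toward emitter).
Returning signal is higher, so f₂ = f₀ + Δf = 39360 + 566 = 39926 Hz.
Rearranging, u = v · (f₂ − f₀)/(f₂ + f₀) = 1514 × 566/79286 ≈ 10.8 m/s.
So the submarine is moving at 10.8 m/s toward the emitter.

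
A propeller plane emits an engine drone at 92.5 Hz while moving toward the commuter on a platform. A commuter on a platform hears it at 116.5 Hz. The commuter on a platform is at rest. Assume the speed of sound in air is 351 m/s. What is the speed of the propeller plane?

72 m/s

f' = f · v/(v − v_s) ⇒ v_s = v · |1 − f/f'|.
v_s = 351 × |1 − 92.5/116.5| = 351 × 0.206 ≈ 72 m/s.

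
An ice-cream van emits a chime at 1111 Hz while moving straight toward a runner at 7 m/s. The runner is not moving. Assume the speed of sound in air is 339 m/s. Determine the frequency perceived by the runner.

1134 Hz

Moving source, stationary observer: f' = f · v/(v − v_s) since the source is approaching.
f' = 1111 × 339/(339 − 7) = 1111 × 339/332 ≈ 1134 Hz.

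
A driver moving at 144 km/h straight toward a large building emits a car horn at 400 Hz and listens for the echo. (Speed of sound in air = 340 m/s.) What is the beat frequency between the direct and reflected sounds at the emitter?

144 km/h = 40 m/s.
The large building receives the sound from a moving source: f₁ = f₀ · v/(v − v_e) = 400 × 340/300 ≈ 453.3 Hz.
On the return leg the driver is a moving observer: f₂ = f₁ · (v + v_e)/v = 453.3 × 380/340 ≈ 506.7 Hz.
Beat against the emitted tone: |f₂ − f₀| = 2v_e·f₀/(v − v_e) = 2 × 40 × 400/300 ≈ 107 Hz.

107 Hz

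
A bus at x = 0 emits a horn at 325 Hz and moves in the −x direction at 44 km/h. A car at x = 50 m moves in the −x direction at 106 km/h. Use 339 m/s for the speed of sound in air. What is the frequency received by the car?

44 km/h = 12.22 m/s; 106 km/h = 29.44 m/s.
The observer lies on the +x side, so the source is heading away from the observer and the observer is heading toward the source.
With source receding and observer approaching, f' = f · (v + v_o)/(v + v_s).
f' = 325 × (339 + 29.44)/(339 + 12.22) = 325 × 368.44/351.22 ≈ 341 Hz.

341 Hz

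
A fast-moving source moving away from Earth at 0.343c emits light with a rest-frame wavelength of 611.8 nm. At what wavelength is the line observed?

Relativistic Doppler for wavelength: λ' = λ₀ · √((1 + β)/(1 − β)).
λ' = 611.8 × √(1.3430/0.6570) = 611.8 × 1.42973 ≈ 874.7 nm.

874.7 nm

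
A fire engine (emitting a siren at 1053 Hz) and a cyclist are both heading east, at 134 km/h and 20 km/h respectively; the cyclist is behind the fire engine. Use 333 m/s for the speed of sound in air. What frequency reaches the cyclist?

963 Hz

134 km/h = 37.22 m/s; 20 km/h = 5.556 m/s.
The cyclist is behind, so the fire engine is moving away from it while the cyclist is moving toward the fire engine.
General Doppler shift: f' = f · (v + v_o)/(v + v_s).
f' = 1053 × (333 + 5.556)/(333 + 37.22) = 1053 × 338.56/370.22 ≈ 963 Hz.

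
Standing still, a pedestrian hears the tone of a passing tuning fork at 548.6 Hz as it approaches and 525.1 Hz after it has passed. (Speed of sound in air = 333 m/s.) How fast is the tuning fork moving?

7.3 m/s

f₁/f₂ = (v + v_s)/(v − v_s), so v_s = v · (f₁ − f₂)/(f₁ + f₂).
v_s = 333 × (548.6 − 525.1)/(548.6 + 525.1) = 333 × 23.5/1073.7 ≈ 7.3 m/s.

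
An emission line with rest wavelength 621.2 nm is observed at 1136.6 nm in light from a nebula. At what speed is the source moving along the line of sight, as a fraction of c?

λ'/λ₀ = 1.8297 > 1 (redshift), so the source is receding.
λ'/λ₀ = √((1 + β)/(1 − β)) for a receding source ⇒ β = (r² − 1)/(r² + 1) with r = λ'/λ₀.
β = (3.3477 − 1)/(3.3477 + 1) ≈ 0.540.

0.540c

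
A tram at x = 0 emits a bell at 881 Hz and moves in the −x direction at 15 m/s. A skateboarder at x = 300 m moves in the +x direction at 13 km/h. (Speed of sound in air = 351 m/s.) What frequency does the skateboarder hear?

836 Hz

13 km/h = 3.611 m/s.
The observer lies on the +x side, so the source is heading away from the observer and the observer is heading away from the source.
General Doppler shift: f' = f · (v − v_o)/(v + v_s).
f' = 881 × (351 − 3.611)/(351 + 15) = 881 × 347.39/366 ≈ 836 Hz.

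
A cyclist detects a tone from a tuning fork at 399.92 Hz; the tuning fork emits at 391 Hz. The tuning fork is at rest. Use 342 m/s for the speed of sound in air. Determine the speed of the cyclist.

7.8 m/s

f' > f, so the cyclist is approaching.
f' = f · (v + v_o)/v ⇒ v_o = v · |f'/f − 1|.
v_o = 342 × |399.92/391 − 1| = 342 × 0.02281 ≈ 7.8 m/s.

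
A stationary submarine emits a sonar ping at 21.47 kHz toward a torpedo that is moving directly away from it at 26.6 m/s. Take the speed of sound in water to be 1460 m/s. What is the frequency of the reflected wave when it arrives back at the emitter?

At the torpedo (a moving observer), f₁ = f₀ · (v − u)/v = 21.47 × 1433.4/1460 ≈ 21.1 kHz.
The reflection then acts as a moving source: f₂ = f₁ · v/(v + u) ≈ 20.7 kHz.
Equivalently f₂ = f₀ · (v − u)/(v + u).

20.7 kHz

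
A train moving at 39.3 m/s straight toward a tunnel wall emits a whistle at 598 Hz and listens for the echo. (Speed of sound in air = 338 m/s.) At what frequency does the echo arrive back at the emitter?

The tunnel wall receives the sound from a moving source: f₁ = f₀ · v/(v − v_e) = 598 × 338/298.7 ≈ 677 Hz.
On the return leg the train is a moving observer: f₂ = f₁ · (v + v_e)/v = 677 × 377.3/338 ≈ 755 Hz.
Equivalently f₂ = f₀ · (v + v_e)/(v − v_e).

755 Hz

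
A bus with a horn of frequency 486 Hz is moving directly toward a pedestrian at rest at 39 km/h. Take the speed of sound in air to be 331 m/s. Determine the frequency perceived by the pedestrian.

39 km/h = 10.83 m/s.
Only the source moves, toward the listener, so f' = f · v/(v − v_s).
f' = 486 × 331/(331 − 10.83) = 486 × 331/320.2 ≈ 502 Hz.

502 Hz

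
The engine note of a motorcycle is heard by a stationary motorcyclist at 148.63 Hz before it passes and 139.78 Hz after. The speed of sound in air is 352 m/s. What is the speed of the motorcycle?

10.8 m/s

f₁/f₂ = (v + v_s)/(v − v_s), so v_s = v · (f₁ − f₂)/(f₁ + f₂).
v_s = 352 × (148.63 − 139.78)/(148.63 + 139.78) = 352 × 8.85/288.41 ≈ 10.8 m/s.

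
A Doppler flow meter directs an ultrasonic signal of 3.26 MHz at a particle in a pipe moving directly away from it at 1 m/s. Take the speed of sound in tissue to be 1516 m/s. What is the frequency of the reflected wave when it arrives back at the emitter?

The particle in a pipe first receives the wave as a moving observer: f₁ = f₀ · (v − u)/v = 3.26 × (1516 − 1)/1516 ≈ 3.258 MHz.
On reflection it acts as a source moving away from the stationary detector: f₂ = f₁ · v/(v + u) = 3.258 × 1516/1517 ≈ 3.256 MHz.

3.256 MHz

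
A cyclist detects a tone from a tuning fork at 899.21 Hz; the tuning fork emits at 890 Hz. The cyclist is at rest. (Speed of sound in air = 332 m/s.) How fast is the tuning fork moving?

f' > f, so the tuning fork is approaching.
f' = f · v/(v − v_s) ⇒ v_s = v · |1 − f/f'|.
v_s = 332 × |1 − 890/899.21| = 332 × 0.01024 ≈ 3.4 m/s.

3.4 m/s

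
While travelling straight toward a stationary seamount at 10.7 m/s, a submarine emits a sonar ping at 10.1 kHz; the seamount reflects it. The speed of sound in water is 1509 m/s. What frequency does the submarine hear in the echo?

10.24 kHz

The seamount receives the sound from a moving source: f₁ = f₀ · v/(v − v_e) = 10.1 × 1509/1498.3 ≈ 10.17 kHz.
On the return leg the submarine is a moving observer: f₂ = f₁ · (v + v_e)/v = 10.17 × 1519.7/1509 ≈ 10.24 kHz.
Equivalently f₂ = f₀ · (v + v_e)/(v − v_e).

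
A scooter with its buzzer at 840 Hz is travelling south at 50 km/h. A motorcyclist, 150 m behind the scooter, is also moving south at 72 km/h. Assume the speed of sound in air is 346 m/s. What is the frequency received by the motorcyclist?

50 km/h = 13.89 m/s; 72 km/h = 20 m/s.
The motorcyclist is behind, so the scooter is moving away from it while the motorcyclist is moving toward the scooter.
General Doppler shift: f' = f · (v + v_o)/(v + v_s).
f' = 840 × (346 + 20)/(346 + 13.89) = 840 × 366/359.89 ≈ 854 Hz.

854 Hz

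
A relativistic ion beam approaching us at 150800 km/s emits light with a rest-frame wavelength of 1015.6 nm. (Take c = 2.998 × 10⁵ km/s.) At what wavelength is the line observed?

β = v/c = 150800/299800 = 0.5030.
Relativistic Doppler for wavelength: λ' = λ₀ · √((1 − β)/(1 + β)).
λ' = 1015.6 × √(0.4970/1.5030) = 1015.6 × 0.57504 ≈ 584.0 nm.

584.0 nm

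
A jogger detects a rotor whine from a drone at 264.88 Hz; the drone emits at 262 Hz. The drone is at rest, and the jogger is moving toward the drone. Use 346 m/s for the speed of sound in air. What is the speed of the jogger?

3.8 m/s

f' = f · (v + v_o)/v ⇒ v_o = v · |f'/f − 1|.
v_o = 346 × |264.88/262 − 1| = 346 × 0.01099 ≈ 3.8 m/s.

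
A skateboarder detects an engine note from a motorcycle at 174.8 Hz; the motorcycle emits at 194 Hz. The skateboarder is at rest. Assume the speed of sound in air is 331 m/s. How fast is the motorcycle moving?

36 m/s

f' < f, so the motorcycle is receding.
f' = f · v/(v + v_s) ⇒ v_s = v · |1 − f/f'|.
v_s = 331 × |1 − 194/174.8| = 331 × 0.1098 ≈ 36 m/s.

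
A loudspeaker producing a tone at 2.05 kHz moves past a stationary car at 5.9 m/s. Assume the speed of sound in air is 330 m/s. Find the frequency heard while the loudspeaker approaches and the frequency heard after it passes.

2.09 kHz approaching; 2.01 kHz receding

Approaching: f₁ = f · v/(v − v_s) = 2.05 × 330/324.1 ≈ 2.09 kHz.
Receding: f₂ = f · v/(v + v_s) = 2.05 × 330/335.9 ≈ 2.01 kHz.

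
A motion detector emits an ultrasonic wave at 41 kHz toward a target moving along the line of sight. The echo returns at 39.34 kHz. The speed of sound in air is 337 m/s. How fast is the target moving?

7.0 m/s

Double Doppler shift off a moving reflector: f₂ = f₀ · (v + u)/(v − u) (u > 0 toward emitter).
Rearranging, u = v · (f₂ − f₀)/(f₂ + f₀) = 337 × -1.66/80.34 ≈ -7.0 m/s.
So the target is moving at 7.0 m/s away from the emitter.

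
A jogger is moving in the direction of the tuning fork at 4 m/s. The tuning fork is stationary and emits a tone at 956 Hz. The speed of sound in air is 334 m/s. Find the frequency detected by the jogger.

Only the observer moves, toward the source, so f' = f · (v + v_o)/v.
f' = 956 × (334 + 4)/334 = 956 × 338/334 ≈ 967 Hz.

967 Hz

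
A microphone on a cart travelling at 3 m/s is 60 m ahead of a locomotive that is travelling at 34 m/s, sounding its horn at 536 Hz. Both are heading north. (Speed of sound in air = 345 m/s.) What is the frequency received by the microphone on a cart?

589 Hz

The microphone on a cart is ahead, so the locomotive is moving toward it while the microphone on a cart is moving away from the locomotive.
With source approaching and observer receding, f' = f · (v − v_o)/(v − v_s).
f' = 536 × (345 − 3)/(345 − 34) = 536 × 342/311 ≈ 589 Hz.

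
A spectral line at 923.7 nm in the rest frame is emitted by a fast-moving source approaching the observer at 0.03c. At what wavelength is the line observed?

896.4 nm

Relativistic Doppler for wavelength: λ' = λ₀ · √((1 − β)/(1 + β)).
λ' = 923.7 × √(0.9700/1.0300) = 923.7 × 0.97044 ≈ 896.4 nm.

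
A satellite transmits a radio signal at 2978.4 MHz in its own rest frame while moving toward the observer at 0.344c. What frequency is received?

4263.2 MHz

Relativistic Doppler for frequency: f' = f₀ · √((1 + β)/(1 − β)).
f' = 2978.4 × √(1.3440/0.6560) = 2978.4 × 1.43136 ≈ 4263.2 MHz.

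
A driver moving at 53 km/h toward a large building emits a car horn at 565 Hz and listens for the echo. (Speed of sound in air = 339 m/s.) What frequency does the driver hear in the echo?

616 Hz

53 km/h = 14.72 m/s.
The large building receives the sound from a moving source: f₁ = f₀ · v/(v − v_e) = 565 × 339/324.28 ≈ 591 Hz.
On the return leg the driver is a moving observer: f₂ = f₁ · (v + v_e)/v = 591 × 353.72/339 ≈ 616 Hz.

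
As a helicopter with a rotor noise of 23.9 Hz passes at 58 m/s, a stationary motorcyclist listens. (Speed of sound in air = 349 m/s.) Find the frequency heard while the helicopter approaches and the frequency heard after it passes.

Approaching: f₁ = f · v/(v − v_s) = 23.9 × 349/291 ≈ 28.7 Hz.
Receding: f₂ = f · v/(v + v_s) = 23.9 × 349/407 ≈ 20.5 Hz.

28.7 Hz approaching; 20.5 Hz receding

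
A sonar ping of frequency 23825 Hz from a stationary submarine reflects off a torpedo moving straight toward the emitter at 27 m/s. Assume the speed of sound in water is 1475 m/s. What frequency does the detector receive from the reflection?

The torpedo first receives the wave as a moving observer: f₁ = f₀ · (v + u)/v = 23825 × (1475 + 27)/1475 ≈ 24261 Hz.
The reflection then acts as a moving source: f₂ = f₁ · v/(v − u) ≈ 24714 Hz.
Equivalently f₂ = f₀ · (v + u)/(v − u).

24714 Hz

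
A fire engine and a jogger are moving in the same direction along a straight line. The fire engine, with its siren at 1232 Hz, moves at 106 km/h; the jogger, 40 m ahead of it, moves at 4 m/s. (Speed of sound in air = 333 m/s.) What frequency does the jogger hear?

106 km/h = 29.44 m/s.
The jogger is ahead, so the fire engine is moving toward it while the jogger is moving away from the fire engine.
With source approaching and observer receding, f' = f · (v − v_o)/(v − v_s).
f' = 1232 × (333 − 4)/(333 − 29.44) = 1232 × 329/303.56 ≈ 1335 Hz.

1335 Hz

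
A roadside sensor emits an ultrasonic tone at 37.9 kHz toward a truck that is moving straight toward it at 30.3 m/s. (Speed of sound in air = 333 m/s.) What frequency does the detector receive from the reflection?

The truck first receives the wave as a moving observer: f₁ = f₀ · (v + u)/v = 37.9 × (333 + 30.3)/333 ≈ 41.3 kHz.
On reflection it acts as a source moving toward the stationary detector: f₂ = f₁ · v/(v − u) = 41.3 × 333/302.7 ≈ 45.5 kHz.

45.5 kHz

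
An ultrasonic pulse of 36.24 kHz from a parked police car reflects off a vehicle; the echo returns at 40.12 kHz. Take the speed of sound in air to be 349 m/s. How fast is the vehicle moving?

17.7 m/s

Double Doppler shift off a moving reflector: f₂ = f₀ · (v + u)/(v − u) (u > 0 toward emitter).
Rearranging, u = v · (f₂ − f₀)/(f₂ + f₀) = 349 × 3.88/76.36 ≈ 17.7 m/s.
So the vehicle is moving at 17.7 m/s toward the emitter.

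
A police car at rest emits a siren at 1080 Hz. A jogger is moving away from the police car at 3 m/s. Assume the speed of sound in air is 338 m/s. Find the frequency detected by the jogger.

1070 Hz

Only the observer moves, away from the source, so f' = f · (v − v_o)/v.
f' = 1080 × (338 − 3)/338 = 1080 × 335/338 ≈ 1070 Hz.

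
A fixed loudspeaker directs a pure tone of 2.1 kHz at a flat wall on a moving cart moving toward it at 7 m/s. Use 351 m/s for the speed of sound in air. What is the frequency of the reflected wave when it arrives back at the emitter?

The flat wall on a moving cart first receives the wave as a moving observer: f₁ = f₀ · (v + u)/v = 2.1 × (351 + 7)/351 ≈ 2.14 kHz.
The reflection then acts as a moving source: f₂ = f₁ · v/(v − u) ≈ 2.19 kHz.
Equivalently f₂ = f₀ · (v + u)/(v − u).

2.19 kHz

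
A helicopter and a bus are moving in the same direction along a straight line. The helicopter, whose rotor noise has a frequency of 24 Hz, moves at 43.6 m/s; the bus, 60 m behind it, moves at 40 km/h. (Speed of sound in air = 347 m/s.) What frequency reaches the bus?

22.0 Hz

40 km/h = 11.11 m/s.
The bus is behind, so the helicopter is moving away from it while the bus is moving toward the helicopter.
Both move, so f' = f · (v + v_o)/(v + v_s).
f' = 24 × (347 + 11.11)/(347 + 43.6) = 24 × 358.11/390.6 ≈ 22.0 Hz.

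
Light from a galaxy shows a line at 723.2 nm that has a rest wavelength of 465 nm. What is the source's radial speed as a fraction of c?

λ'/λ₀ = 1.5553 > 1 (redshift), so the source is receding.
λ'/λ₀ = √((1 + β)/(1 − β)) for a receding source ⇒ β = (r² − 1)/(r² + 1) with r = λ'/λ₀.
β = (2.4189 − 1)/(2.4189 + 1) ≈ 0.415.

0.415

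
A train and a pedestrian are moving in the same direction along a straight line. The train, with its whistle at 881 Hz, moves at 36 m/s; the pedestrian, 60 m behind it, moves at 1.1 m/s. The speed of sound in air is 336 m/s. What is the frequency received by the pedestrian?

798 Hz

The pedestrian is behind, so the train is moving away from it while the pedestrian is moving toward the train.
General Doppler shift: f' = f · (v + v_o)/(v + v_s).
f' = 881 × (336 + 1.1)/(336 + 36) = 881 × 337.1/372 ≈ 798 Hz.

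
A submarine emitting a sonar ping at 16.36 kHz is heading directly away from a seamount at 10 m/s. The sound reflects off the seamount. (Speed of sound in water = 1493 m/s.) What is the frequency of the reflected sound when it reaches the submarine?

The seamount receives the sound from a moving source: f₁ = f₀ · v/(v + v_e) = 16.36 × 1493/1503 ≈ 16.25 kHz.
On the return leg the submarine is a moving observer: f₂ = f₁ · (v − v_e)/v = 16.25 × 1483/1493 ≈ 16.14 kHz.

16.14 kHz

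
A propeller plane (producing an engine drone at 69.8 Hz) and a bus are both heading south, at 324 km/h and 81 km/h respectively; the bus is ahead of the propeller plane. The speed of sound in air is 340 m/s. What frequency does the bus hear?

324 km/h = 90 m/s; 81 km/h = 22.5 m/s.
The bus is ahead, so the propeller plane is moving toward it while the bus is moving away from the propeller plane.
General Doppler shift: f' = f · (v − v_o)/(v − v_s).
f' = 69.8 × (340 − 22.5)/(340 − 90) = 69.8 × 317.5/250 ≈ 89 Hz.

89 Hz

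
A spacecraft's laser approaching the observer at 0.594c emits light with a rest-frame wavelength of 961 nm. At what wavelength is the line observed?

Relativistic Doppler for wavelength: λ' = λ₀ · √((1 − β)/(1 + β)).
λ' = 961 × √(0.4060/1.5940) = 961 × 0.50468 ≈ 485.0 nm.

485.0 nm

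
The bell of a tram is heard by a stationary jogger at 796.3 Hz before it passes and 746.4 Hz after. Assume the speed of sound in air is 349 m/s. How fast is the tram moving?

f₁/f₂ = (v + v_s)/(v − v_s), so v_s = v · (f₁ − f₂)/(f₁ + f₂).
v_s = 349 × (796.3 − 746.4)/(796.3 + 746.4) = 349 × 49.9/1542.7 ≈ 11.3 m/s.

11.3 m/s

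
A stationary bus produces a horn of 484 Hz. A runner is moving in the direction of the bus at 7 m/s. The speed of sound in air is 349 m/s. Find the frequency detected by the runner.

Moving observer, stationary source: f' = f · (v + v_o)/v.
f' = 484 × (349 + 7)/349 = 484 × 356/349 ≈ 494 Hz.

494 Hz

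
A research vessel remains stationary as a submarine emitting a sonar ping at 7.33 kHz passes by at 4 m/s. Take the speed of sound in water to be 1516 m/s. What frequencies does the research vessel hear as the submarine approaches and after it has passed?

7.35 kHz approaching; 7.31 kHz receding

Approaching: f₁ = f · v/(v − v_s) = 7.33 × 1516/1512 ≈ 7.35 kHz.
Receding: f₂ = f · v/(v + v_s) = 7.33 × 1516/1520 ≈ 7.31 kHz.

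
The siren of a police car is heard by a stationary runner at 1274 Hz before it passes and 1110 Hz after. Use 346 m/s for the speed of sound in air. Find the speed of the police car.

23.8 m/s

f₁/f₂ = (v + v_s)/(v − v_s), so v_s = v · (f₁ − f₂)/(f₁ + f₂).
v_s = 346 × (1274 − 1110)/(1274 + 1110) = 346 × 164/2384 ≈ 23.8 m/s.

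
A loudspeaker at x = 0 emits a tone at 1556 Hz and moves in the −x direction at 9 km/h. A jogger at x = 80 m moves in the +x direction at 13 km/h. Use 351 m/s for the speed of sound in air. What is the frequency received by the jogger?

1529 Hz

9 km/h = 2.5 m/s; 13 km/h = 3.611 m/s.
The observer lies on the +x side, so the source is heading away from the observer and the observer is heading away from the source.
With source receding and observer receding, f' = f · (v − v_o)/(v + v_s).
f' = 1556 × (351 − 3.611)/(351 + 2.5) = 1556 × 347.39/353.5 ≈ 1529 Hz.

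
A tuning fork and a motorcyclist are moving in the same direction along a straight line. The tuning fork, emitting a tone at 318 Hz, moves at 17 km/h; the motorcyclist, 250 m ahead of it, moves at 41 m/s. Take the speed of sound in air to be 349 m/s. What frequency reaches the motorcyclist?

17 km/h = 4.722 m/s.
The motorcyclist is ahead, so the tuning fork is moving toward it while the motorcyclist is moving away from the tuning fork.
With source approaching and observer receding, f' = f · (v − v_o)/(v − v_s).
f' = 318 × (349 − 41)/(349 − 4.722) = 318 × 308/344.28 ≈ 284 Hz.

284 Hz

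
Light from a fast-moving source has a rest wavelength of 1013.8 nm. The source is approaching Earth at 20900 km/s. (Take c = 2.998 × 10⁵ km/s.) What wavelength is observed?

β = v/c = 20900/299800 = 0.0697.
Relativistic Doppler for wavelength: λ' = λ₀ · √((1 − β)/(1 + β)).
λ' = 1013.8 × √(0.9303/1.0697) = 1013.8 × 0.93256 ≈ 945.4 nm.

945.4 nm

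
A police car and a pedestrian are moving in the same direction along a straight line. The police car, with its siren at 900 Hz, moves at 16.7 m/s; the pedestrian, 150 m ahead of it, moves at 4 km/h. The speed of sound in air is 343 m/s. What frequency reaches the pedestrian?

943 Hz

4 km/h = 1.111 m/s.
The pedestrian is ahead, so the police car is moving toward it while the pedestrian is moving away from the police car.
Both move, so f' = f · (v − v_o)/(v − v_s).
f' = 900 × (343 − 1.111)/(343 − 16.7) = 900 × 341.89/326.3 ≈ 943 Hz.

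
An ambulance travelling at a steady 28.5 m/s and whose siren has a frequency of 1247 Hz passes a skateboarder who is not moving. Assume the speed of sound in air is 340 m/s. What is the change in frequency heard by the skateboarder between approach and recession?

211 Hz

Approaching: f₁ = f · v/(v − v_s) = 1247 × 340/311.5 ≈ 1361 Hz.
Receding: f₂ = f · v/(v + v_s) = 1247 × 340/368.5 ≈ 1151 Hz.
Drop: f₁ − f₂ = 2f·v·v_s/(v² − v_s²) = 2 × 1247 × 340 × 28.5/(340² − 28.5²) ≈ 211 Hz.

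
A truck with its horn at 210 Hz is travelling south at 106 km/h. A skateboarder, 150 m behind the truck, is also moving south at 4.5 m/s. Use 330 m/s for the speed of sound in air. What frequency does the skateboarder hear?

195 Hz

106 km/h = 29.44 m/s.
The skateboarder is behind, so the truck is moving away from it while the skateboarder is moving toward the truck.
General Doppler shift: f' = f · (v + v_o)/(v + v_s).
f' = 210 × (330 + 4.5)/(330 + 29.44) = 210 × 334.5/359.44 ≈ 195 Hz.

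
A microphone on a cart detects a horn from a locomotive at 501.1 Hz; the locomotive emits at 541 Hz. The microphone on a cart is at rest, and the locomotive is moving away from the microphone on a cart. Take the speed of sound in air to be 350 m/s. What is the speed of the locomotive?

28 m/s

f' = f · v/(v + v_s) ⇒ v_s = v · |1 − f/f'|.
v_s = 350 × |1 − 541/501.1| = 350 × 0.07962 ≈ 28 m/s.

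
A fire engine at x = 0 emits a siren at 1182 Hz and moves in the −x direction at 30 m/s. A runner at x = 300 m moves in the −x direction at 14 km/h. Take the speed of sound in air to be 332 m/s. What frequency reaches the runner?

14 km/h = 3.889 m/s.
The observer lies on the +x side, so the source is heading away from the observer and the observer is heading toward the source.
Both move, so f' = f · (v + v_o)/(v + v_s).
f' = 1182 × (332 + 3.889)/(332 + 30) = 1182 × 335.89/362 ≈ 1097 Hz.

1097 Hz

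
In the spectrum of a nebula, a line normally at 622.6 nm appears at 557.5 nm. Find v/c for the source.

0.110

λ'/λ₀ = 0.8954 < 1 (blueshift), so the source is approaching.
λ'/λ₀ = √((1 − β)/(1 + β)) for an approaching source ⇒ β = (1 − r²)/(1 + r²) with r = λ'/λ₀.
β = (1 − 0.8018)/(1 + 0.8018) ≈ 0.110.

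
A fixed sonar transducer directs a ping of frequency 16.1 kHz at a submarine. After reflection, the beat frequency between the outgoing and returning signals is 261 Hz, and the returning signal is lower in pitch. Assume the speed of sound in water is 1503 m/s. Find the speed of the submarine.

Double Doppler shift off a moving reflector: f₂ = f₀ · (v + u)/(v − u) (u > 0 toward emitter).
Returning signal is lower, so f₂ = f₀ − Δf = 16100 − 261 = 15839 Hz.
Rearranging, u = v · (f₂ − f₀)/(f₂ + f₀) = 1503 × -261/31939 ≈ -12.3 m/s.
So the submarine is moving at 12.3 m/s away from the emitter.

12.3 m/s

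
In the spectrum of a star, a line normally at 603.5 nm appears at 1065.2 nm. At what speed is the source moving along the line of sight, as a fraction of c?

0.514c

λ'/λ₀ = 1.7650 > 1 (redshift), so the source is receding.
λ'/λ₀ = √((1 + β)/(1 − β)) for a receding source ⇒ β = (r² − 1)/(r² + 1) with r = λ'/λ₀.
β = (3.1154 − 1)/(3.1154 + 1) ≈ 0.514.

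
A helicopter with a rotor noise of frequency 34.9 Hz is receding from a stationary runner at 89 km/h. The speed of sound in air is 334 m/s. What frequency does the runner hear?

32.5 Hz

89 km/h = 24.72 m/s.
Only the source moves, away from the listener, so f' = f · v/(v + v_s).
f' = 34.9 × 334/(334 + 24.72) = 34.9 × 334/358.7 ≈ 32.5 Hz.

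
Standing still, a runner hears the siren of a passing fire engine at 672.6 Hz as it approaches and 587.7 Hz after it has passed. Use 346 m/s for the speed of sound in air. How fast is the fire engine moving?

23.3 m/s

f₁/f₂ = (v + v_s)/(v − v_s), so v_s = v · (f₁ − f₂)/(f₁ + f₂).
v_s = 346 × (672.6 − 587.7)/(672.6 + 587.7) = 346 × 84.9/1260.3 ≈ 23.3 m/s.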